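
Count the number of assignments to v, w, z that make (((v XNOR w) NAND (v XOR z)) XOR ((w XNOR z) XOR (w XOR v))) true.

Satisfying assignments: (0,1,1), (1,0,0)
Count: 2 out of 8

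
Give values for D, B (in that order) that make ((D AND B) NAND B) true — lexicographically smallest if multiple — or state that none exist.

D=0, B=0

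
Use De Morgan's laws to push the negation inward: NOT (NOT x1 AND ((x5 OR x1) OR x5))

x1 OR NOT ((x5 OR x1) OR x5)
De Morgan's: NOT(AND of terms) = OR of negations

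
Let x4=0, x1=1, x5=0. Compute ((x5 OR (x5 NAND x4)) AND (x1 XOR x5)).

Substituting: ((0 OR (0 NAND 0)) AND (1 XOR 0))
= 1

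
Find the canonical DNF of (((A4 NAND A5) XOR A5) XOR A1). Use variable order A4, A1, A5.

(NOT A4 AND NOT A1 AND NOT A5) OR (NOT A4 AND A1 AND A5) OR (A4 AND NOT A1 AND NOT A5) OR (A4 AND NOT A1 AND A5)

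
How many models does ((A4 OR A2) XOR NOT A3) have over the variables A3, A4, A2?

Satisfying assignments: (0,0,0), (1,0,1), (1,1,0), (1,1,1)
Count: 4 out of 8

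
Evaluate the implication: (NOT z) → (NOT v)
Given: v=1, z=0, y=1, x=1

Antecedent (NOT z) = 1; consequent (NOT v) = 0.
1 → 0 = 0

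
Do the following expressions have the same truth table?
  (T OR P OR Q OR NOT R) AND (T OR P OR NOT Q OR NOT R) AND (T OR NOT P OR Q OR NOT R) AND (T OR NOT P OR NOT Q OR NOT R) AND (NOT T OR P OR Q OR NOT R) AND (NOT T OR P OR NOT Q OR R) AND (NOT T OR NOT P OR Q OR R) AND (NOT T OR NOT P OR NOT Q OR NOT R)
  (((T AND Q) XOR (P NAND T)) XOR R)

Yes, they are equivalent — the two output columns agree on all 16 assignments:
T | P | Q | R | Expression 1 | Expression 2
-------------------------------------------
0 | 0 | 0 | 0 | 1 | 1
0 | 0 | 0 | 1 | 0 | 0
0 | 0 | 1 | 0 | 1 | 1
0 | 0 | 1 | 1 | 0 | 0
0 | 1 | 0 | 0 | 1 | 1
0 | 1 | 0 | 1 | 0 | 0
0 | 1 | 1 | 0 | 1 | 1
0 | 1 | 1 | 1 | 0 | 0
1 | 0 | 0 | 0 | 1 | 1
1 | 0 | 0 | 1 | 0 | 0
1 | 0 | 1 | 0 | 0 | 0
1 | 0 | 1 | 1 | 1 | 1
1 | 1 | 0 | 0 | 0 | 0
1 | 1 | 0 | 1 | 1 | 1
1 | 1 | 1 | 0 | 1 | 1
1 | 1 | 1 | 1 | 0 | 0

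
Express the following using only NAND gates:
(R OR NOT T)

((R NAND R) NAND ((T NAND T) NAND (T NAND T)))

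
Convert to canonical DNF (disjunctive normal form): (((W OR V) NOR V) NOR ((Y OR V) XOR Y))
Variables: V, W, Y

(NOT V AND W AND NOT Y) OR (NOT V AND W AND Y) OR (V AND NOT W AND Y) OR (V AND W AND Y)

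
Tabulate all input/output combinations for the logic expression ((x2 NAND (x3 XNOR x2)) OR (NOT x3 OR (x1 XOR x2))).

x1 | x2 | x3 | Output
---------------------
0 | 0 | 0 | 1
0 | 0 | 1 | 1
0 | 1 | 0 | 1
0 | 1 | 1 | 1
1 | 0 | 0 | 1
1 | 0 | 1 | 1
1 | 1 | 0 | 1
1 | 1 | 1 | 0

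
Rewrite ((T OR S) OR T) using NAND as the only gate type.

((((T NAND T) NAND (S NAND S)) NAND ((T NAND T) NAND (S NAND S))) NAND (T NAND T))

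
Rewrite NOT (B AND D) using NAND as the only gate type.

(((B NAND D) NAND (B NAND D)) NAND ((B NAND D) NAND (B NAND D)))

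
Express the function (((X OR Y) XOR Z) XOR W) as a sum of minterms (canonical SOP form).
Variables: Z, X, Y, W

Σm(1, 2, 4, 6, 8, 11, 13, 15) = (NOT Z AND NOT X AND NOT Y AND W) OR (NOT Z AND NOT X AND Y AND NOT W) OR (NOT Z AND X AND NOT Y AND NOT W) OR (NOT Z AND X AND Y AND NOT W) OR (Z AND NOT X AND NOT Y AND NOT W) OR (Z AND NOT X AND Y AND W) OR (Z AND X AND NOT Y AND W) OR (Z AND X AND Y AND W)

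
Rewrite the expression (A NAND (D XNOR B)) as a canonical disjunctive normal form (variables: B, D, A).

(NOT B AND NOT D AND NOT A) OR (NOT B AND D AND NOT A) OR (NOT B AND D AND A) OR (B AND NOT D AND NOT A) OR (B AND NOT D AND A) OR (B AND D AND NOT A)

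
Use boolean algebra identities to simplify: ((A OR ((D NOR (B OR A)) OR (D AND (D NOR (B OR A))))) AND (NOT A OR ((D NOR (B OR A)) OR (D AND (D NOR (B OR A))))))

By distribution ((E OR v) AND (E OR NOT v) = E) then absorption (E OR (E AND v) = E):
= (D NOR (B OR A))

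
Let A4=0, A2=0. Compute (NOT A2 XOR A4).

Substituting: (NOT 0 XOR 0)
= 1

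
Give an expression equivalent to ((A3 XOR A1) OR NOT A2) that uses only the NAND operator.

((((A3 NAND (A3 NAND A1)) NAND (A1 NAND (A3 NAND A1))) NAND ((A3 NAND (A3 NAND A1)) NAND (A1 NAND (A3 NAND A1)))) NAND ((A2 NAND A2) NAND (A2 NAND A2)))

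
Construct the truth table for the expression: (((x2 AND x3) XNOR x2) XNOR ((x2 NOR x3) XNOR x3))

x3 | x2 | Output
----------------
0 | 0 | 0
0 | 1 | 0
1 | 0 | 0
1 | 1 | 0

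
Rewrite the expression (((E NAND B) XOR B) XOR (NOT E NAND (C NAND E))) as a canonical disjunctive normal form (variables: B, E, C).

(NOT B AND NOT E AND NOT C) OR (NOT B AND NOT E AND C)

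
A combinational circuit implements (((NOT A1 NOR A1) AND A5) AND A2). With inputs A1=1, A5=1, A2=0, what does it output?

Substituting: (((NOT 1 NOR 1) AND 1) AND 0)
= 0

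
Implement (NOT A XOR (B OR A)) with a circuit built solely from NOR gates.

(((((A NOR A) NOR ((B NOR A) NOR (B NOR A))) NOR ((A NOR A) NOR ((B NOR A) NOR (B NOR A)))) NOR (((A NOR A) NOR ((B NOR A) NOR (B NOR A))) NOR ((A NOR A) NOR ((B NOR A) NOR (B NOR A))))) NOR (((((A NOR A) NOR (A NOR A)) NOR (((B NOR A) NOR (B NOR A)) NOR ((B NOR A) NOR (B NOR A)))) NOR (((A NOR A) NOR (A NOR A)) NOR (((B NOR A) NOR (B NOR A)) NOR ((B NOR A) NOR (B NOR A))))) NOR ((((A NOR A) NOR (A NOR A)) NOR (((B NOR A) NOR (B NOR A)) NOR ((B NOR A) NOR (B NOR A)))) NOR (((A NOR A) NOR (A NOR A)) NOR (((B NOR A) NOR (B NOR A)) NOR ((B NOR A) NOR (B NOR A)))))))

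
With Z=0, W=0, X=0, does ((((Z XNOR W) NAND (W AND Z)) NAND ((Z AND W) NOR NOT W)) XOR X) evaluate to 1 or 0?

Substituting: ((((0 XNOR 0) NAND (0 AND 0)) NAND ((0 AND 0) NOR NOT 0)) XOR 0)
= 1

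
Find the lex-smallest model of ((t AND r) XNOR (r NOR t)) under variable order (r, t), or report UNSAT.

r=0, t=1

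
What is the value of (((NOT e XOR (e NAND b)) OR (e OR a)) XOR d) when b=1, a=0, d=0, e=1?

Substituting: (((NOT 1 XOR (1 NAND 1)) OR (1 OR 0)) XOR 0)
= 1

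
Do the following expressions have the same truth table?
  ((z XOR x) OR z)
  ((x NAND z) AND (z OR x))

No. Counterexample: with z=1, x=1, Expression 1 = 1 but Expression 2 = 0.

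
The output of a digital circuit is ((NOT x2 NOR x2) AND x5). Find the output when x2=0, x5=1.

Substituting: ((NOT 0 NOR 0) AND 1)
= 0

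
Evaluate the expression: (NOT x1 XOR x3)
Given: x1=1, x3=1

Substituting: (NOT 1 XOR 1)
= 1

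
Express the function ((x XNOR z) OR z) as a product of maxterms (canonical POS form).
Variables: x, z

ΠM(2) = (NOT x OR z)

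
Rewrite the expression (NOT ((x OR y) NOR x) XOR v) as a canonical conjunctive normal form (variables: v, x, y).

(v OR x OR y) AND (NOT v OR x OR NOT y) AND (NOT v OR NOT x OR y) AND (NOT v OR NOT x OR NOT y)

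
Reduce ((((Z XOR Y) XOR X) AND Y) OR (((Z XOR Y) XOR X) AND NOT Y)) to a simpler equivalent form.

By distribution ((E AND v) OR (E AND NOT v) = E):
= ((Z XOR Y) XOR X)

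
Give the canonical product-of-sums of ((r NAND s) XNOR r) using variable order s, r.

ΠM(0, 2, 3) = (s OR r) AND (NOT s OR r) AND (NOT s OR NOT r)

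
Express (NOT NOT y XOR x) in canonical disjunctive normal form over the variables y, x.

(NOT y AND x) OR (y AND NOT x)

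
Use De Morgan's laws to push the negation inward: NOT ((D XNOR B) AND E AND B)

NOT (D XNOR B) OR NOT E OR NOT B
De Morgan's: NOT(AND of terms) = OR of negations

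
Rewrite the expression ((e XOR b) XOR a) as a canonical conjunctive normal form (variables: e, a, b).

(e OR a OR b) AND (e OR NOT a OR NOT b) AND (NOT e OR a OR NOT b) AND (NOT e OR NOT a OR b)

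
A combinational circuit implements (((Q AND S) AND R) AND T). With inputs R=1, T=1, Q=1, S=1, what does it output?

Substituting: (((1 AND 1) AND 1) AND 1)
= 1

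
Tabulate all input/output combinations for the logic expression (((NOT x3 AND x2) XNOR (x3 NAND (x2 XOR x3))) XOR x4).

x4 | x2 | x3 | Output
---------------------
0 | 0 | 0 | 0
0 | 0 | 1 | 1
0 | 1 | 0 | 1
0 | 1 | 1 | 0
1 | 0 | 0 | 1
1 | 0 | 1 | 0
1 | 1 | 0 | 0
1 | 1 | 1 | 1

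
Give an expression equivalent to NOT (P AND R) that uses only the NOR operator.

(((P NOR P) NOR (R NOR R)) NOR ((P NOR P) NOR (R NOR R)))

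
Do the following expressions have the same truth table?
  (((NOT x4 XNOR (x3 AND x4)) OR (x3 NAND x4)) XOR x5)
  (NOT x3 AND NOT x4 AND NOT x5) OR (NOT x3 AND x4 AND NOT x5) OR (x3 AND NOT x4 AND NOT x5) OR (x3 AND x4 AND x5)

Yes, they are equivalent — the two output columns agree on all 8 assignments:
x3 | x4 | x5 | Expression 1 | Expression 2
------------------------------------------
0 | 0 | 0 | 1 | 1
0 | 0 | 1 | 0 | 0
0 | 1 | 0 | 1 | 1
0 | 1 | 1 | 0 | 0
1 | 0 | 0 | 1 | 1
1 | 0 | 1 | 0 | 0
1 | 1 | 0 | 0 | 0
1 | 1 | 1 | 1 | 1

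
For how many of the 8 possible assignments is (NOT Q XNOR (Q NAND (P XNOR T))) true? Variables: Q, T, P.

Satisfying assignments: (0,0,0), (0,0,1), (0,1,0), (0,1,1), (1,0,0), (1,1,1)
Count: 6 out of 8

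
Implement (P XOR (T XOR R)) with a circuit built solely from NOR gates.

((((P NOR ((((T NOR R) NOR (T NOR R)) NOR ((T NOR R) NOR (T NOR R))) NOR ((((T NOR T) NOR (R NOR R)) NOR ((T NOR T) NOR (R NOR R))) NOR (((T NOR T) NOR (R NOR R)) NOR ((T NOR T) NOR (R NOR R)))))) NOR (P NOR ((((T NOR R) NOR (T NOR R)) NOR ((T NOR R) NOR (T NOR R))) NOR ((((T NOR T) NOR (R NOR R)) NOR ((T NOR T) NOR (R NOR R))) NOR (((T NOR T) NOR (R NOR R)) NOR ((T NOR T) NOR (R NOR R))))))) NOR ((P NOR ((((T NOR R) NOR (T NOR R)) NOR ((T NOR R) NOR (T NOR R))) NOR ((((T NOR T) NOR (R NOR R)) NOR ((T NOR T) NOR (R NOR R))) NOR (((T NOR T) NOR (R NOR R)) NOR ((T NOR T) NOR (R NOR R)))))) NOR (P NOR ((((T NOR R) NOR (T NOR R)) NOR ((T NOR R) NOR (T NOR R))) NOR ((((T NOR T) NOR (R NOR R)) NOR ((T NOR T) NOR (R NOR R))) NOR (((T NOR T) NOR (R NOR R)) NOR ((T NOR T) NOR (R NOR R)))))))) NOR ((((P NOR P) NOR (((((T NOR R) NOR (T NOR R)) NOR ((T NOR R) NOR (T NOR R))) NOR ((((T NOR T) NOR (R NOR R)) NOR ((T NOR T) NOR (R NOR R))) NOR (((T NOR T) NOR (R NOR R)) NOR ((T NOR T) NOR (R NOR R))))) NOR ((((T NOR R) NOR (T NOR R)) NOR ((T NOR R) NOR (T NOR R))) NOR ((((T NOR T) NOR (R NOR R)) NOR ((T NOR T) NOR (R NOR R))) NOR (((T NOR T) NOR (R NOR R)) NOR ((T NOR T) NOR (R NOR R))))))) NOR ((P NOR P) NOR (((((T NOR R) NOR (T NOR R)) NOR ((T NOR R) NOR (T NOR R))) NOR ((((T NOR T) NOR (R NOR R)) NOR ((T NOR T) NOR (R NOR R))) NOR (((T NOR T) NOR (R NOR R)) NOR ((T NOR T) NOR (R NOR R))))) NOR ((((T NOR R) NOR (T NOR R)) NOR ((T NOR R) NOR (T NOR R))) NOR ((((T NOR T) NOR (R NOR R)) NOR ((T NOR T) NOR (R NOR R))) NOR (((T NOR T) NOR (R NOR R)) NOR ((T NOR T) NOR (R NOR R)))))))) NOR (((P NOR P) NOR (((((T NOR R) NOR (T NOR R)) NOR ((T NOR R) NOR (T NOR R))) NOR ((((T NOR T) NOR (R NOR R)) NOR ((T NOR T) NOR (R NOR R))) NOR (((T NOR T) NOR (R NOR R)) NOR ((T NOR T) NOR (R NOR R))))) NOR ((((T NOR R) NOR (T NOR R)) NOR ((T NOR R) NOR (T NOR R))) NOR ((((T NOR T) NOR (R NOR R)) NOR ((T NOR T) NOR (R NOR R))) NOR (((T NOR T) NOR (R NOR R)) NOR ((T NOR T) NOR (R NOR R))))))) NOR ((P NOR P) NOR (((((T NOR R) NOR (T NOR R)) NOR ((T NOR R) NOR (T NOR R))) NOR ((((T NOR T) NOR (R NOR R)) NOR ((T NOR T) NOR (R NOR R))) NOR (((T NOR T) NOR (R NOR R)) NOR ((T NOR T) NOR (R NOR R))))) NOR ((((T NOR R) NOR (T NOR R)) NOR ((T NOR R) NOR (T NOR R))) NOR ((((T NOR T) NOR (R NOR R)) NOR ((T NOR T) NOR (R NOR R))) NOR (((T NOR T) NOR (R NOR R)) NOR ((T NOR T) NOR (R NOR R))))))))))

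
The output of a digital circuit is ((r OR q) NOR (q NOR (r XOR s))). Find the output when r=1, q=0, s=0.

Substituting: ((1 OR 0) NOR (0 NOR (1 XOR 0)))
= 0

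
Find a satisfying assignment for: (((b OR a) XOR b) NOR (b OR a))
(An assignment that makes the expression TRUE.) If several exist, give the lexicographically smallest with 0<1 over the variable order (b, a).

b=0, a=0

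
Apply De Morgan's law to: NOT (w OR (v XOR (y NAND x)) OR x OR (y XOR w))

NOT w AND NOT (v XOR (y NAND x)) AND NOT x AND NOT (y XOR w)
De Morgan's: NOT(OR of terms) = AND of negations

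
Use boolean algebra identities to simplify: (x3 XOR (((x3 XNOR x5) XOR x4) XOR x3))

By XOR self-cancellation ((E XOR v) XOR v = E):
= ((x3 XNOR x5) XOR x4)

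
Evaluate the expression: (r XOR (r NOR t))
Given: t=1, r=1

Substituting: (1 XOR (1 NOR 1))
= 1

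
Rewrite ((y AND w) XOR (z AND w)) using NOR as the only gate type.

((((((y NOR y) NOR (w NOR w)) NOR ((z NOR z) NOR (w NOR w))) NOR (((y NOR y) NOR (w NOR w)) NOR ((z NOR z) NOR (w NOR w)))) NOR ((((y NOR y) NOR (w NOR w)) NOR ((z NOR z) NOR (w NOR w))) NOR (((y NOR y) NOR (w NOR w)) NOR ((z NOR z) NOR (w NOR w))))) NOR ((((((y NOR y) NOR (w NOR w)) NOR ((y NOR y) NOR (w NOR w))) NOR (((z NOR z) NOR (w NOR w)) NOR ((z NOR z) NOR (w NOR w)))) NOR ((((y NOR y) NOR (w NOR w)) NOR ((y NOR y) NOR (w NOR w))) NOR (((z NOR z) NOR (w NOR w)) NOR ((z NOR z) NOR (w NOR w))))) NOR (((((y NOR y) NOR (w NOR w)) NOR ((y NOR y) NOR (w NOR w))) NOR (((z NOR z) NOR (w NOR w)) NOR ((z NOR z) NOR (w NOR w)))) NOR ((((y NOR y) NOR (w NOR w)) NOR ((y NOR y) NOR (w NOR w))) NOR (((z NOR z) NOR (w NOR w)) NOR ((z NOR z) NOR (w NOR w)))))))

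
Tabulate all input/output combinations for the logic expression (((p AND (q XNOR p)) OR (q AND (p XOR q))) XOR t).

t | q | p | Output
------------------
0 | 0 | 0 | 0
0 | 0 | 1 | 0
0 | 1 | 0 | 1
0 | 1 | 1 | 1
1 | 0 | 0 | 1
1 | 0 | 1 | 1
1 | 1 | 0 | 0
1 | 1 | 1 | 0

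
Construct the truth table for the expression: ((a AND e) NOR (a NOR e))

a | e | Output
--------------
0 | 0 | 0
0 | 1 | 1
1 | 0 | 1
1 | 1 | 0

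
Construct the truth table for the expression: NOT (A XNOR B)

B | A | Output
--------------
0 | 0 | 0
0 | 1 | 1
1 | 0 | 1
1 | 1 | 0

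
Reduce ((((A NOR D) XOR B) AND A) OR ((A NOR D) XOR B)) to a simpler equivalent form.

By absorption (E OR (E AND v) = E):
= ((A NOR D) XOR B)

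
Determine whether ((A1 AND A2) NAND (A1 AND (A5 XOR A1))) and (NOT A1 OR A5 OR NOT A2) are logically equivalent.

Yes, they are equivalent — the two output columns agree on all 8 assignments:
A1 | A5 | A2 | Expression 1 | Expression 2
------------------------------------------
0 | 0 | 0 | 1 | 1
0 | 0 | 1 | 1 | 1
0 | 1 | 0 | 1 | 1
0 | 1 | 1 | 1 | 1
1 | 0 | 0 | 1 | 1
1 | 0 | 1 | 0 | 0
1 | 1 | 0 | 1 | 1
1 | 1 | 1 | 1 | 1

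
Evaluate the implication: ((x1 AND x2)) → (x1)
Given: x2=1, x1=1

Antecedent ((x1 AND x2)) = 1; consequent (x1) = 1.
1 → 1 = 1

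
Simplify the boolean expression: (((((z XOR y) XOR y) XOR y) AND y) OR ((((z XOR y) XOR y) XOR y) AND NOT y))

By distribution ((E AND v) OR (E AND NOT v) = E) then XOR self-cancellation ((E XOR v) XOR v = E):
= (z XOR y)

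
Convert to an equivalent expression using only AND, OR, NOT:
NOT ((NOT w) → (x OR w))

(NOT w) AND NOT (x OR w)
(Negated implication: NOT(A → B) = A AND NOT B)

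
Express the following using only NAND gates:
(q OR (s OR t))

((q NAND q) NAND (((s NAND s) NAND (t NAND t)) NAND ((s NAND s) NAND (t NAND t))))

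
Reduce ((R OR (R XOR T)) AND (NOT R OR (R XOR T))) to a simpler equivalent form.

By distribution ((E OR v) AND (E OR NOT v) = E):
= (R XOR T)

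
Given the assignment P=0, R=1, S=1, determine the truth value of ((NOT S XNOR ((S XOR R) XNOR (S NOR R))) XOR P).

Substituting: ((NOT 1 XNOR ((1 XOR 1) XNOR (1 NOR 1))) XOR 0)
= 0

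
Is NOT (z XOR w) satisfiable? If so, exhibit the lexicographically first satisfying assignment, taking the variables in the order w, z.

w=0, z=0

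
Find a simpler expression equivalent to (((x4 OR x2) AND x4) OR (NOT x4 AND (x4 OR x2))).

By distribution ((E AND v) OR (E AND NOT v) = E):
= (x4 OR x2)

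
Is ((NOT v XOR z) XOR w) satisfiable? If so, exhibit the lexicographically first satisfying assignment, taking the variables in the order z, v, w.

z=0, v=0, w=0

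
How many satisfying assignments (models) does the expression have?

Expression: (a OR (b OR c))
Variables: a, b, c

Satisfying assignments: (0,0,1), (0,1,0), (0,1,1), (1,0,0), (1,0,1), (1,1,0), (1,1,1)
Count: 7 out of 8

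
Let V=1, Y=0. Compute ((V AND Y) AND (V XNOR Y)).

Substituting: ((1 AND 0) AND (1 XNOR 0))
= 0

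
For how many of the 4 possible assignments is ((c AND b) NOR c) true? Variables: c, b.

Satisfying assignments: (0,0), (0,1)
Count: 2 out of 4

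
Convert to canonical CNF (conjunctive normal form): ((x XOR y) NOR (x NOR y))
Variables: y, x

(y OR x) AND (y OR NOT x) AND (NOT y OR x)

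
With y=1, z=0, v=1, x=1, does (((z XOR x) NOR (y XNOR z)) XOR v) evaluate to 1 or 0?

Substituting: (((0 XOR 1) NOR (1 XNOR 0)) XOR 1)
= 1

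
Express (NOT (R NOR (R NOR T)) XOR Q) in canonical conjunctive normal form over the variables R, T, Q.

(R OR T OR NOT Q) AND (R OR NOT T OR Q) AND (NOT R OR T OR NOT Q) AND (NOT R OR NOT T OR NOT Q)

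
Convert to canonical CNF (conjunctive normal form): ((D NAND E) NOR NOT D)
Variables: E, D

(E OR D) AND (E OR NOT D) AND (NOT E OR D)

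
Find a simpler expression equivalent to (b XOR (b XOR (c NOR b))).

By XOR self-cancellation ((E XOR v) XOR v = E):
= (c NOR b)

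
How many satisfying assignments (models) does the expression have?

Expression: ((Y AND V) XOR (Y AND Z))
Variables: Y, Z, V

Satisfying assignments: (1,0,1), (1,1,0)
Count: 2 out of 8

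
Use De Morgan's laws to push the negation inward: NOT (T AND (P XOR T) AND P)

NOT T OR NOT (P XOR T) OR NOT P
De Morgan's: NOT(AND of terms) = OR of negations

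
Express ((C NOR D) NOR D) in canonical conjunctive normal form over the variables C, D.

(C OR D) AND (C OR NOT D) AND (NOT C OR NOT D)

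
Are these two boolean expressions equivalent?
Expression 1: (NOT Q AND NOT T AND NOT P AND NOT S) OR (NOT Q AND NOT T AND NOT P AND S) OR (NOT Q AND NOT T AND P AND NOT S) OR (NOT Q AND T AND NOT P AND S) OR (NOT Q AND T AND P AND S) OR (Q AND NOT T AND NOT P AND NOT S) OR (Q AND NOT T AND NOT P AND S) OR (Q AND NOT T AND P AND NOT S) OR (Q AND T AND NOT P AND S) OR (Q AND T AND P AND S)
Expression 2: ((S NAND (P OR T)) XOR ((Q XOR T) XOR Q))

Yes, they are equivalent — the two output columns agree on all 16 assignments:
Q | T | P | S | Expression 1 | Expression 2
-------------------------------------------
0 | 0 | 0 | 0 | 1 | 1
0 | 0 | 0 | 1 | 1 | 1
0 | 0 | 1 | 0 | 1 | 1
0 | 0 | 1 | 1 | 0 | 0
0 | 1 | 0 | 0 | 0 | 0
0 | 1 | 0 | 1 | 1 | 1
0 | 1 | 1 | 0 | 0 | 0
0 | 1 | 1 | 1 | 1 | 1
1 | 0 | 0 | 0 | 1 | 1
1 | 0 | 0 | 1 | 1 | 1
1 | 0 | 1 | 0 | 1 | 1
1 | 0 | 1 | 1 | 0 | 0
1 | 1 | 0 | 0 | 0 | 0
1 | 1 | 0 | 1 | 1 | 1
1 | 1 | 1 | 0 | 0 | 0
1 | 1 | 1 | 1 | 1 | 1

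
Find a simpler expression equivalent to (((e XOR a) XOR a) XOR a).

By XOR self-cancellation ((E XOR v) XOR v = E):
= (e XOR a)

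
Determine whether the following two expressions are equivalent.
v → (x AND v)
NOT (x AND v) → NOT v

Yes, Contrapositive is always equivalent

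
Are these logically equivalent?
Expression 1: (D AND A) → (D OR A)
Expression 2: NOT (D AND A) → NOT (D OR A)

No, Inverse is not equivalent to original (counterexample: D=0, C=0, A=1)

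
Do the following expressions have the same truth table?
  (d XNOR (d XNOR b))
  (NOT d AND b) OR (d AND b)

Yes, they are equivalent — the two output columns agree on all 4 assignments:
d | b | Expression 1 | Expression 2
-----------------------------------
0 | 0 | 0 | 0
0 | 1 | 1 | 1
1 | 0 | 0 | 0
1 | 1 | 1 | 1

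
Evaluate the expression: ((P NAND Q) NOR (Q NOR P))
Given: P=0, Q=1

Substituting: ((0 NAND 1) NOR (1 NOR 0))
= 0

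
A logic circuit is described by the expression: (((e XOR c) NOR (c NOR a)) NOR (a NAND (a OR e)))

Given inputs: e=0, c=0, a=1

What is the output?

Substituting: (((0 XOR 0) NOR (0 NOR 1)) NOR (1 NAND (1 OR 0)))
= 0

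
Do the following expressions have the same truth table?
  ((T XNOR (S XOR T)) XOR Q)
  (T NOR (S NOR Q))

No. Counterexample: with T=0, S=0, Q=0, Expression 1 = 1 but Expression 2 = 0.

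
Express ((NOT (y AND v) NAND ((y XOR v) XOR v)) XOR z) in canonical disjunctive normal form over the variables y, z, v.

(NOT y AND NOT z AND NOT v) OR (NOT y AND NOT z AND v) OR (y AND NOT z AND v) OR (y AND z AND NOT v)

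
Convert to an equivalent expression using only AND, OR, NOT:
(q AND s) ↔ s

((q AND s) AND s) OR (NOT (q AND s) AND NOT s)
(Biconditional = both true or both false)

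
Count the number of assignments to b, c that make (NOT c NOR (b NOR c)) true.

Satisfying assignments: (0,1), (1,1)
Count: 2 out of 4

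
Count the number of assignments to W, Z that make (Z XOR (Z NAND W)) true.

Satisfying assignments: (0,0), (1,0), (1,1)
Count: 3 out of 4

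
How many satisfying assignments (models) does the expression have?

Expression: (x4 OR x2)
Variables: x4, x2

Satisfying assignments: (0,1), (1,0), (1,1)
Count: 3 out of 4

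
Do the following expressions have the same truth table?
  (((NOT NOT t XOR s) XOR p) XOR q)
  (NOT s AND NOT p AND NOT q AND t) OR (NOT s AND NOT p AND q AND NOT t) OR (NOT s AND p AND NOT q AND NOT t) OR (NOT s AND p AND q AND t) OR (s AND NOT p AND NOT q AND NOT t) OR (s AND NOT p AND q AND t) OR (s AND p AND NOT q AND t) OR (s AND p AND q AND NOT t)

Yes, they are equivalent — the two output columns agree on all 16 assignments:
s | p | q | t | Expression 1 | Expression 2
-------------------------------------------
0 | 0 | 0 | 0 | 0 | 0
0 | 0 | 0 | 1 | 1 | 1
0 | 0 | 1 | 0 | 1 | 1
0 | 0 | 1 | 1 | 0 | 0
0 | 1 | 0 | 0 | 1 | 1
0 | 1 | 0 | 1 | 0 | 0
0 | 1 | 1 | 0 | 0 | 0
0 | 1 | 1 | 1 | 1 | 1
1 | 0 | 0 | 0 | 1 | 1
1 | 0 | 0 | 1 | 0 | 0
1 | 0 | 1 | 0 | 0 | 0
1 | 0 | 1 | 1 | 1 | 1
1 | 1 | 0 | 0 | 0 | 0
1 | 1 | 0 | 1 | 1 | 1
1 | 1 | 1 | 0 | 1 | 1
1 | 1 | 1 | 1 | 0 | 0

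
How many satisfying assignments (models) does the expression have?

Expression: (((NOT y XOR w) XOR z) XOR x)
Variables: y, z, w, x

Satisfying assignments: (0,0,0,0), (0,0,1,1), (0,1,0,1), (0,1,1,0), (1,0,0,1), (1,0,1,0), (1,1,0,0), (1,1,1,1)
Count: 8 out of 16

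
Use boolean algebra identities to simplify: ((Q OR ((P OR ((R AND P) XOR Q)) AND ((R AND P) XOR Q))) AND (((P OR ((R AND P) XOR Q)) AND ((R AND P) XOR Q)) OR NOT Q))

By distribution ((E OR v) AND (E OR NOT v) = E) then absorption (E AND (E OR v) = E):
= ((R AND P) XOR Q)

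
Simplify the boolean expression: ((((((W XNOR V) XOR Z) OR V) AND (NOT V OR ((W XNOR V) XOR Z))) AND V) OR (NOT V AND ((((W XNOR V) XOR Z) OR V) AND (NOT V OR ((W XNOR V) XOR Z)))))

By distribution ((E AND v) OR (E AND NOT v) = E) then distribution ((E OR v) AND (E OR NOT v) = E):
= ((W XNOR V) XOR Z)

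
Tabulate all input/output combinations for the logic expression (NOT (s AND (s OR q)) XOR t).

q | s | t | Output
------------------
0 | 0 | 0 | 1
0 | 0 | 1 | 0
0 | 1 | 0 | 0
0 | 1 | 1 | 1
1 | 0 | 0 | 1
1 | 0 | 1 | 0
1 | 1 | 0 | 0
1 | 1 | 1 | 1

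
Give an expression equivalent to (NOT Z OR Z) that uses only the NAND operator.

(((Z NAND Z) NAND (Z NAND Z)) NAND (Z NAND Z))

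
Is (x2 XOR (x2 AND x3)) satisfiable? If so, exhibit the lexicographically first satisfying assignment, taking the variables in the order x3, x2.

x3=0, x2=1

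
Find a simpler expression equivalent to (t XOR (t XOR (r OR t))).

By XOR self-cancellation ((E XOR v) XOR v = E):
= (r OR t)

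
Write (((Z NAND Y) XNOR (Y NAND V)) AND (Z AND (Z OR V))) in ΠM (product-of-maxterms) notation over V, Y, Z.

ΠM(0, 2, 3, 4, 6) = (V OR Y OR Z) AND (V OR NOT Y OR Z) AND (V OR NOT Y OR NOT Z) AND (NOT V OR Y OR Z) AND (NOT V OR NOT Y OR Z)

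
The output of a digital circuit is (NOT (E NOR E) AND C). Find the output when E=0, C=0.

Substituting: (NOT (0 NOR 0) AND 0)
= 0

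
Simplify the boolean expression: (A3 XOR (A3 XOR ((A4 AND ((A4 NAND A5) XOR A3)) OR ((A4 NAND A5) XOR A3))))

By XOR self-cancellation ((E XOR v) XOR v = E) then absorption (E OR (E AND v) = E):
= ((A4 NAND A5) XOR A3)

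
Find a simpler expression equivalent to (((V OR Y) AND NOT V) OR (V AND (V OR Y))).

By distribution ((E AND v) OR (E AND NOT v) = E):
= (V OR Y)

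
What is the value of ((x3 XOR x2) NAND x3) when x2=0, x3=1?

Substituting: ((1 XOR 0) NAND 1)
= 0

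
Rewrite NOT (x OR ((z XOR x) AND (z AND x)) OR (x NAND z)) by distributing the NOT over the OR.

NOT x AND NOT ((z XOR x) AND (z AND x)) AND NOT (x NAND z)
De Morgan's: NOT(OR of terms) = AND of negations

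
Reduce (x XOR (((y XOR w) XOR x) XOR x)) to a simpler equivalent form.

By XOR self-cancellation ((E XOR v) XOR v = E):
= ((y XOR w) XOR x)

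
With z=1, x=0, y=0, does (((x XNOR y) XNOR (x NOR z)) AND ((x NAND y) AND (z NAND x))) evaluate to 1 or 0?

Substituting: (((0 XNOR 0) XNOR (0 NOR 1)) AND ((0 NAND 0) AND (1 NAND 0)))
= 0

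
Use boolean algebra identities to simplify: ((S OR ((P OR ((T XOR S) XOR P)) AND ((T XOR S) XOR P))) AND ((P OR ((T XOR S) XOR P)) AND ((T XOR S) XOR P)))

By absorption (E AND (E OR v) = E) then absorption (E AND (E OR v) = E):
= ((T XOR S) XOR P)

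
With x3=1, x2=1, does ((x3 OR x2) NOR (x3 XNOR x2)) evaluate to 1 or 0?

Substituting: ((1 OR 1) NOR (1 XNOR 1))
= 0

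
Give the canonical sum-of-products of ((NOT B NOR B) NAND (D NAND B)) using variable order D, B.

Σm(0, 1, 2, 3) = (NOT D AND NOT B) OR (NOT D AND B) OR (D AND NOT B) OR (D AND B)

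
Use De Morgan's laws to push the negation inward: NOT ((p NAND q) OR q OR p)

NOT (p NAND q) AND NOT q AND NOT p
De Morgan's: NOT(OR of terms) = AND of negations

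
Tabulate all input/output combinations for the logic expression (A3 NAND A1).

A3 | A1 | Output
----------------
0 | 0 | 1
0 | 1 | 1
1 | 0 | 1
1 | 1 | 0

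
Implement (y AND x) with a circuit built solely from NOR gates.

((y NOR y) NOR (x NOR x))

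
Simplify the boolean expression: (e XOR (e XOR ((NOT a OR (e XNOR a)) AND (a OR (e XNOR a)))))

By XOR self-cancellation ((E XOR v) XOR v = E) then distribution ((E OR v) AND (E OR NOT v) = E):
= (e XNOR a)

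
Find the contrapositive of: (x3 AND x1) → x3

Contrapositive: NOT x3 → NOT (x3 AND x1)
Note: A statement and its contrapositive are logically equivalent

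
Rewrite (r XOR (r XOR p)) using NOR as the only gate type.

((((r NOR ((((r NOR p) NOR (r NOR p)) NOR ((r NOR p) NOR (r NOR p))) NOR ((((r NOR r) NOR (p NOR p)) NOR ((r NOR r) NOR (p NOR p))) NOR (((r NOR r) NOR (p NOR p)) NOR ((r NOR r) NOR (p NOR p)))))) NOR (r NOR ((((r NOR p) NOR (r NOR p)) NOR ((r NOR p) NOR (r NOR p))) NOR ((((r NOR r) NOR (p NOR p)) NOR ((r NOR r) NOR (p NOR p))) NOR (((r NOR r) NOR (p NOR p)) NOR ((r NOR r) NOR (p NOR p))))))) NOR ((r NOR ((((r NOR p) NOR (r NOR p)) NOR ((r NOR p) NOR (r NOR p))) NOR ((((r NOR r) NOR (p NOR p)) NOR ((r NOR r) NOR (p NOR p))) NOR (((r NOR r) NOR (p NOR p)) NOR ((r NOR r) NOR (p NOR p)))))) NOR (r NOR ((((r NOR p) NOR (r NOR p)) NOR ((r NOR p) NOR (r NOR p))) NOR ((((r NOR r) NOR (p NOR p)) NOR ((r NOR r) NOR (p NOR p))) NOR (((r NOR r) NOR (p NOR p)) NOR ((r NOR r) NOR (p NOR p)))))))) NOR ((((r NOR r) NOR (((((r NOR p) NOR (r NOR p)) NOR ((r NOR p) NOR (r NOR p))) NOR ((((r NOR r) NOR (p NOR p)) NOR ((r NOR r) NOR (p NOR p))) NOR (((r NOR r) NOR (p NOR p)) NOR ((r NOR r) NOR (p NOR p))))) NOR ((((r NOR p) NOR (r NOR p)) NOR ((r NOR p) NOR (r NOR p))) NOR ((((r NOR r) NOR (p NOR p)) NOR ((r NOR r) NOR (p NOR p))) NOR (((r NOR r) NOR (p NOR p)) NOR ((r NOR r) NOR (p NOR p))))))) NOR ((r NOR r) NOR (((((r NOR p) NOR (r NOR p)) NOR ((r NOR p) NOR (r NOR p))) NOR ((((r NOR r) NOR (p NOR p)) NOR ((r NOR r) NOR (p NOR p))) NOR (((r NOR r) NOR (p NOR p)) NOR ((r NOR r) NOR (p NOR p))))) NOR ((((r NOR p) NOR (r NOR p)) NOR ((r NOR p) NOR (r NOR p))) NOR ((((r NOR r) NOR (p NOR p)) NOR ((r NOR r) NOR (p NOR p))) NOR (((r NOR r) NOR (p NOR p)) NOR ((r NOR r) NOR (p NOR p)))))))) NOR (((r NOR r) NOR (((((r NOR p) NOR (r NOR p)) NOR ((r NOR p) NOR (r NOR p))) NOR ((((r NOR r) NOR (p NOR p)) NOR ((r NOR r) NOR (p NOR p))) NOR (((r NOR r) NOR (p NOR p)) NOR ((r NOR r) NOR (p NOR p))))) NOR ((((r NOR p) NOR (r NOR p)) NOR ((r NOR p) NOR (r NOR p))) NOR ((((r NOR r) NOR (p NOR p)) NOR ((r NOR r) NOR (p NOR p))) NOR (((r NOR r) NOR (p NOR p)) NOR ((r NOR r) NOR (p NOR p))))))) NOR ((r NOR r) NOR (((((r NOR p) NOR (r NOR p)) NOR ((r NOR p) NOR (r NOR p))) NOR ((((r NOR r) NOR (p NOR p)) NOR ((r NOR r) NOR (p NOR p))) NOR (((r NOR r) NOR (p NOR p)) NOR ((r NOR r) NOR (p NOR p))))) NOR ((((r NOR p) NOR (r NOR p)) NOR ((r NOR p) NOR (r NOR p))) NOR ((((r NOR r) NOR (p NOR p)) NOR ((r NOR r) NOR (p NOR p))) NOR (((r NOR r) NOR (p NOR p)) NOR ((r NOR r) NOR (p NOR p))))))))))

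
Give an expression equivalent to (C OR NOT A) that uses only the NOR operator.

((C NOR (A NOR A)) NOR (C NOR (A NOR A)))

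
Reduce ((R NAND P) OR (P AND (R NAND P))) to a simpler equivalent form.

By absorption (E OR (E AND v) = E):
= (R NAND P)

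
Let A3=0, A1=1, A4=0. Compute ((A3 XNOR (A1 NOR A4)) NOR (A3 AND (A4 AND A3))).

Substituting: ((0 XNOR (1 NOR 0)) NOR (0 AND (0 AND 0)))
= 0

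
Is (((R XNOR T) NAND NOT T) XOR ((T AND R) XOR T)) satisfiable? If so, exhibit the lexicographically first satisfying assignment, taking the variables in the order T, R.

T=0, R=1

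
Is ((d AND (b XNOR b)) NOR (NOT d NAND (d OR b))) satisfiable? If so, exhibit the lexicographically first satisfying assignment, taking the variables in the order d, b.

d=0, b=1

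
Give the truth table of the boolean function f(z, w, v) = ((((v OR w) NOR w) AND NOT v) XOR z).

z | w | v | Output
------------------
0 | 0 | 0 | 1
0 | 0 | 1 | 0
0 | 1 | 0 | 0
0 | 1 | 1 | 0
1 | 0 | 0 | 0
1 | 0 | 1 | 1
1 | 1 | 0 | 1
1 | 1 | 1 | 1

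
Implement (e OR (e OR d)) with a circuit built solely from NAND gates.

((e NAND e) NAND (((e NAND e) NAND (d NAND d)) NAND ((e NAND e) NAND (d NAND d))))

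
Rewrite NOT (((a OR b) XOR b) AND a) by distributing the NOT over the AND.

NOT ((a OR b) XOR b) OR NOT a
De Morgan's: NOT(AND of terms) = OR of negations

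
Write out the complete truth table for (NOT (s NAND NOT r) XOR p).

s | p | r | Output
------------------
0 | 0 | 0 | 0
0 | 0 | 1 | 0
0 | 1 | 0 | 1
0 | 1 | 1 | 1
1 | 0 | 0 | 1
1 | 0 | 1 | 0
1 | 1 | 0 | 0
1 | 1 | 1 | 1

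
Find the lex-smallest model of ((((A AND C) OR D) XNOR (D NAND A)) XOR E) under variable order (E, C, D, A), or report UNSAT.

E=0, C=0, D=1, A=0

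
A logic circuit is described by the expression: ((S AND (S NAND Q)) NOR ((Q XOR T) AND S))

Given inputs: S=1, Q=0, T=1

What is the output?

Substituting: ((1 AND (1 NAND 0)) NOR ((0 XOR 1) AND 1))
= 0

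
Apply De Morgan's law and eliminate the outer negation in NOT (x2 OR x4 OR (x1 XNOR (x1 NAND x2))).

NOT x2 AND NOT x4 AND NOT (x1 XNOR (x1 NAND x2))
De Morgan's: NOT(OR of terms) = AND of negations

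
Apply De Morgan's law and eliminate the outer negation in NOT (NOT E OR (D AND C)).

E AND NOT (D AND C)
De Morgan's: NOT(OR of terms) = AND of negations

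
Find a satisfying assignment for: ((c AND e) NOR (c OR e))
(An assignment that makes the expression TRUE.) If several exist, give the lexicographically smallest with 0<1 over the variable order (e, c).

e=0, c=0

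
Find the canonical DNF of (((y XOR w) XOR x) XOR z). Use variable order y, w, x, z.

(NOT y AND NOT w AND NOT x AND z) OR (NOT y AND NOT w AND x AND NOT z) OR (NOT y AND w AND NOT x AND NOT z) OR (NOT y AND w AND x AND z) OR (y AND NOT w AND NOT x AND NOT z) OR (y AND NOT w AND x AND z) OR (y AND w AND NOT x AND z) OR (y AND w AND x AND NOT z)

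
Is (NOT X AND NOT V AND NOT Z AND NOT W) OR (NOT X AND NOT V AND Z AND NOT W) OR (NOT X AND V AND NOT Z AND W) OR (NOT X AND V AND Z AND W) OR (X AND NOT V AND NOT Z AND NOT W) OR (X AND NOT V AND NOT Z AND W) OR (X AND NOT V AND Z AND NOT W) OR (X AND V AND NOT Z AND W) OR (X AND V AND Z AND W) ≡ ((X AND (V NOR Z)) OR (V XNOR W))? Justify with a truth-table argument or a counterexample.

Yes, they are equivalent — the two output columns agree on all 16 assignments:
X | V | Z | W | Expression 1 | Expression 2
-------------------------------------------
0 | 0 | 0 | 0 | 1 | 1
0 | 0 | 0 | 1 | 0 | 0
0 | 0 | 1 | 0 | 1 | 1
0 | 0 | 1 | 1 | 0 | 0
0 | 1 | 0 | 0 | 0 | 0
0 | 1 | 0 | 1 | 1 | 1
0 | 1 | 1 | 0 | 0 | 0
0 | 1 | 1 | 1 | 1 | 1
1 | 0 | 0 | 0 | 1 | 1
1 | 0 | 0 | 1 | 1 | 1
1 | 0 | 1 | 0 | 1 | 1
1 | 0 | 1 | 1 | 0 | 0
1 | 1 | 0 | 0 | 0 | 0
1 | 1 | 0 | 1 | 1 | 1
1 | 1 | 1 | 0 | 0 | 0
1 | 1 | 1 | 1 | 1 | 1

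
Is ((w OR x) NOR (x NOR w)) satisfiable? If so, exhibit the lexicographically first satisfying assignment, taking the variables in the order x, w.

UNSATISFIABLE - no assignment makes this expression true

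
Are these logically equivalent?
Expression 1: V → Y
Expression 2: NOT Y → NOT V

Yes, Contrapositive is always equivalent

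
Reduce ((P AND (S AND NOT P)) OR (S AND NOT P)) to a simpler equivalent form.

By absorption (E OR (E AND v) = E):
= (S AND NOT P)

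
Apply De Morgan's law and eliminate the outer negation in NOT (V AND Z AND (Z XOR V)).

NOT V OR NOT Z OR NOT (Z XOR V)
De Morgan's: NOT(AND of terms) = OR of negations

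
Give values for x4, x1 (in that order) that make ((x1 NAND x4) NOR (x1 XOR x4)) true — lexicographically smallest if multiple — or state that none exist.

x4=1, x1=1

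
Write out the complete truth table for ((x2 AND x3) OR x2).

x2 | x3 | Output
----------------
0 | 0 | 0
0 | 1 | 0
1 | 0 | 1
1 | 1 | 1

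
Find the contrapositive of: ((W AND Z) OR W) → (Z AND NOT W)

Contrapositive: NOT (Z AND NOT W) → NOT ((W AND Z) OR W)
Note: A statement and its contrapositive are logically equivalent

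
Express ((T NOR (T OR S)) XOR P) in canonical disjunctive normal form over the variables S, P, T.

(NOT S AND NOT P AND NOT T) OR (NOT S AND P AND T) OR (S AND P AND NOT T) OR (S AND P AND T)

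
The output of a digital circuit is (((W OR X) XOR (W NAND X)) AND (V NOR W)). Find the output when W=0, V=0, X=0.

Substituting: (((0 OR 0) XOR (0 NAND 0)) AND (0 NOR 0))
= 1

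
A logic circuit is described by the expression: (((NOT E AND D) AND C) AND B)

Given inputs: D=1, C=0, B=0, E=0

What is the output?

Substituting: (((NOT 0 AND 1) AND 0) AND 0)
= 0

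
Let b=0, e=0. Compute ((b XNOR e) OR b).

Substituting: ((0 XNOR 0) OR 0)
= 1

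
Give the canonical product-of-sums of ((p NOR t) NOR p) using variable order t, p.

ΠM(0, 1, 3) = (t OR p) AND (t OR NOT p) AND (NOT t OR NOT p)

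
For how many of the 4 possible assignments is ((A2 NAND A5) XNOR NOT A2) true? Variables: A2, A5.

Satisfying assignments: (0,0), (0,1), (1,1)
Count: 3 out of 4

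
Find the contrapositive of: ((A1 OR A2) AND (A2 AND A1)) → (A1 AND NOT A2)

Contrapositive: NOT (A1 AND NOT A2) → NOT ((A1 OR A2) AND (A2 AND A1))
Note: A statement and its contrapositive are logically equivalent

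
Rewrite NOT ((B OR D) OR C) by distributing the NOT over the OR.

NOT (B OR D) AND NOT C
De Morgan's: NOT(OR of terms) = AND of negations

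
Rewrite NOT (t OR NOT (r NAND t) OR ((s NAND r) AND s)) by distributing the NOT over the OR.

NOT t AND (r NAND t) AND NOT ((s NAND r) AND s)
De Morgan's: NOT(OR of terms) = AND of negations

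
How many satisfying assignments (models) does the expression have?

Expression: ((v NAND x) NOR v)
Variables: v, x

No assignment satisfies the expression.
Count: 0 out of 4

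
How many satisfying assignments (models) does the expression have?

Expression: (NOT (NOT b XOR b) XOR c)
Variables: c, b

Satisfying assignments: (1,0), (1,1)
Count: 2 out of 4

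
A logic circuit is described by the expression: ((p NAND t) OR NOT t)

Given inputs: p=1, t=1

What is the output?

Substituting: ((1 NAND 1) OR NOT 1)
= 0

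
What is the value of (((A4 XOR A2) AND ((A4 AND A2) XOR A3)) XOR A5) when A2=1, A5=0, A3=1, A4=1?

Substituting: (((1 XOR 1) AND ((1 AND 1) XOR 1)) XOR 0)
= 0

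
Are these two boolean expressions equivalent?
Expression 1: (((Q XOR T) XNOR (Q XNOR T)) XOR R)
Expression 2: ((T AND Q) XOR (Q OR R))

No. Counterexample: with R=0, Q=1, T=0, Expression 1 = 0 but Expression 2 = 1.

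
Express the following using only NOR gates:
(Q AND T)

((Q NOR Q) NOR (T NOR T))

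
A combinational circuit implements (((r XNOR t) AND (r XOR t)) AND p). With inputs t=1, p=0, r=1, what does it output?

Substituting: (((1 XNOR 1) AND (1 XOR 1)) AND 0)
= 0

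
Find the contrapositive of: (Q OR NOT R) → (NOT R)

Contrapositive: R → NOT (Q OR NOT R)
Note: A statement and its contrapositive are logically equivalent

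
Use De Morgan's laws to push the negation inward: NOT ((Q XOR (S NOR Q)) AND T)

NOT (Q XOR (S NOR Q)) OR NOT T
De Morgan's: NOT(AND of terms) = OR of negations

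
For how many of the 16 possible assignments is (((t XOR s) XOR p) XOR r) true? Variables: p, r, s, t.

Satisfying assignments: (0,0,0,1), (0,0,1,0), (0,1,0,0), (0,1,1,1), (1,0,0,0), (1,0,1,1), (1,1,0,1), (1,1,1,0)
Count: 8 out of 16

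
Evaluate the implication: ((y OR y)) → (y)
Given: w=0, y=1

Antecedent ((y OR y)) = 1; consequent (y) = 1.
1 → 1 = 1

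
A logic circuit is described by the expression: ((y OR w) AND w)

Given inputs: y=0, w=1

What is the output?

Substituting: ((0 OR 1) AND 1)
= 1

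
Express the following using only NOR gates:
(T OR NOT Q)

((T NOR (Q NOR Q)) NOR (T NOR (Q NOR Q)))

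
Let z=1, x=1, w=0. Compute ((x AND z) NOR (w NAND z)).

Substituting: ((1 AND 1) NOR (0 NAND 1))
= 0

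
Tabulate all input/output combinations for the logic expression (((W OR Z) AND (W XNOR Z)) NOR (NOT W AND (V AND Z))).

W | V | Z | Output
------------------
0 | 0 | 0 | 1
0 | 0 | 1 | 1
0 | 1 | 0 | 1
0 | 1 | 1 | 0
1 | 0 | 0 | 1
1 | 0 | 1 | 0
1 | 1 | 0 | 1
1 | 1 | 1 | 0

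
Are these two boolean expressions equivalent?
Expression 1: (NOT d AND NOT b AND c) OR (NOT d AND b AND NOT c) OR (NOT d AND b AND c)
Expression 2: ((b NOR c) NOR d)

Yes, they are equivalent — the two output columns agree on all 8 assignments:
d | b | c | Expression 1 | Expression 2
---------------------------------------
0 | 0 | 0 | 0 | 0
0 | 0 | 1 | 1 | 1
0 | 1 | 0 | 1 | 1
0 | 1 | 1 | 1 | 1
1 | 0 | 0 | 0 | 0
1 | 0 | 1 | 0 | 0
1 | 1 | 0 | 0 | 0
1 | 1 | 1 | 0 | 0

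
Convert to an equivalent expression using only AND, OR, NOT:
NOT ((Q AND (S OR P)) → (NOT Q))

(Q AND (S OR P)) AND Q
(Negated implication: NOT(A → B) = A AND NOT B)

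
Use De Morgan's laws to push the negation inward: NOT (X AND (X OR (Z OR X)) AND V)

NOT X OR NOT (X OR (Z OR X)) OR NOT V
De Morgan's: NOT(AND of terms) = OR of negations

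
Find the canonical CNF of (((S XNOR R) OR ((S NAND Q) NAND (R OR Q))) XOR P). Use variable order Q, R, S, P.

(Q OR R OR S OR NOT P) AND (Q OR R OR NOT S OR NOT P) AND (Q OR NOT R OR S OR P) AND (Q OR NOT R OR NOT S OR NOT P) AND (NOT Q OR R OR S OR NOT P) AND (NOT Q OR R OR NOT S OR NOT P) AND (NOT Q OR NOT R OR S OR P) AND (NOT Q OR NOT R OR NOT S OR NOT P)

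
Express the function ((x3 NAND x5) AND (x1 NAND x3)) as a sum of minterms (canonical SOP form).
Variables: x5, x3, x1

Σm(0, 1, 2, 4, 5) = (NOT x5 AND NOT x3 AND NOT x1) OR (NOT x5 AND NOT x3 AND x1) OR (NOT x5 AND x3 AND NOT x1) OR (x5 AND NOT x3 AND NOT x1) OR (x5 AND NOT x3 AND x1)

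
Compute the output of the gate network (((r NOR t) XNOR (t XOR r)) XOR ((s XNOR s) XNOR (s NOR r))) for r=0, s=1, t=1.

Substituting: (((0 NOR 1) XNOR (1 XOR 0)) XOR ((1 XNOR 1) XNOR (1 NOR 0)))
= 0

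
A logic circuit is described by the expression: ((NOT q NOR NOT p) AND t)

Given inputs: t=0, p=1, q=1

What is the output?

Substituting: ((NOT 1 NOR NOT 1) AND 0)
= 0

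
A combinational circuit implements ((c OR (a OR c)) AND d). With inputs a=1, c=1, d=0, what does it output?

Substituting: ((1 OR (1 OR 1)) AND 0)
= 0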